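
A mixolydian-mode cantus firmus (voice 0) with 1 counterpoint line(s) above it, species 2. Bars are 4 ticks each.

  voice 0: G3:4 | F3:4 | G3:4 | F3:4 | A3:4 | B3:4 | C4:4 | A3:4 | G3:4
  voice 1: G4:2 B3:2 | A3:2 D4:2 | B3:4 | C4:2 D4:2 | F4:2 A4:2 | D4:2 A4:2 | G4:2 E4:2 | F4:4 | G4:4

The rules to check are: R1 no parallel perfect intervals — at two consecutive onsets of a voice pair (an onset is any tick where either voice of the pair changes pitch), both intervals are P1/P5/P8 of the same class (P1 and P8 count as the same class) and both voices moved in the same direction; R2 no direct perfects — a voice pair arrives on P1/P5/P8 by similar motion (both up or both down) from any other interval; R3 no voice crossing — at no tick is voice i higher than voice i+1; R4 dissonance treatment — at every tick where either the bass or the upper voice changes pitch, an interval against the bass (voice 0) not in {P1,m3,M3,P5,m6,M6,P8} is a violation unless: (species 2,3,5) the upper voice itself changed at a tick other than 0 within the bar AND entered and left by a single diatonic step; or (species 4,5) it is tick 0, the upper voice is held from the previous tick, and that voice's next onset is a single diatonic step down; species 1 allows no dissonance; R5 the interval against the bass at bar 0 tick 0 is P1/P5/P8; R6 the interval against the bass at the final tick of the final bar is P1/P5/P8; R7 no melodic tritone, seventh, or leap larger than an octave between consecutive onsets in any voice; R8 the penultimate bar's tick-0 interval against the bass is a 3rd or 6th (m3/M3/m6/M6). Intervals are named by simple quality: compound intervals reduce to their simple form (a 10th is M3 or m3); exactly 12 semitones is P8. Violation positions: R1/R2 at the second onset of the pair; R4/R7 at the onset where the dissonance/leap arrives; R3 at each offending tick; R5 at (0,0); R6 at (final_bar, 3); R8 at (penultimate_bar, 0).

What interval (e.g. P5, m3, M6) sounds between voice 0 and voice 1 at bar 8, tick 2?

voice 0=G3 voice 1=G4 -> P8

P8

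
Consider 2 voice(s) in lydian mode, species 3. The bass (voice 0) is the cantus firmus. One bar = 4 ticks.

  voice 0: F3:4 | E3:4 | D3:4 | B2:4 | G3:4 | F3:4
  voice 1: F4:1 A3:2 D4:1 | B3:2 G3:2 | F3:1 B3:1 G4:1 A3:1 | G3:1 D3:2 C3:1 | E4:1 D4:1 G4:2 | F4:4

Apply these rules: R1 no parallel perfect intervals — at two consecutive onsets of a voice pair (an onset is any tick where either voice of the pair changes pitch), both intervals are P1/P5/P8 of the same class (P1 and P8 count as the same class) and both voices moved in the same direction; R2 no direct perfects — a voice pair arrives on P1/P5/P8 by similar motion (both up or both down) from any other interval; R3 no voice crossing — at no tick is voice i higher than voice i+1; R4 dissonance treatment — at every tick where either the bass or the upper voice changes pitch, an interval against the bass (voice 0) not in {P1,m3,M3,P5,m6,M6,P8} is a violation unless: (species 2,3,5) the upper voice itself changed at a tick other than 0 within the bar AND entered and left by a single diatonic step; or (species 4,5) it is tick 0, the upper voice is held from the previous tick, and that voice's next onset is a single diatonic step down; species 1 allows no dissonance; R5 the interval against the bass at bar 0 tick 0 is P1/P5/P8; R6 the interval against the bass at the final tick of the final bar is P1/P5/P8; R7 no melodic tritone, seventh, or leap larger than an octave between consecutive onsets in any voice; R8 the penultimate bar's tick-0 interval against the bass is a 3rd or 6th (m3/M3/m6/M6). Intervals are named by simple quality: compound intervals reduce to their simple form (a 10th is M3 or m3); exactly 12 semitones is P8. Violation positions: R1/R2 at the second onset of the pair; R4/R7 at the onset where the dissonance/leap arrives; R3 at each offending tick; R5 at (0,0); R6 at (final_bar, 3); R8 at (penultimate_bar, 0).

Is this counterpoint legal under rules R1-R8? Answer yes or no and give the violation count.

No (7 violations)

bar 0: v0=F3 v1=F4 (P8)
bar 1: v0=E3 v1=B3 (P5)
bar 2: v0=D3 v1=F3 (m3)
bar 3: v0=B2 v1=G3 (m6)
bar 4: v0=G3 v1=E4 (M6)
bar 5: v0=F3 v1=F4 (P8)
  R2 @ bar1.0: F3/D4 M6 -> E3/B3 P5 similar
  R7 @ bar2.1: F3->B3 leap 6st
  R4 @ bar2.2: D3/G4 P4 untreated
  R7 @ bar2.3: G4->A3 leap 10st
  R4 @ bar3.3: B2/C3 m2 untreated
  R7 @ bar4.0: C3->E4 leap 16st
  R1 @ bar5.0: G3/G4 P8 -> F3/F4 P8 similar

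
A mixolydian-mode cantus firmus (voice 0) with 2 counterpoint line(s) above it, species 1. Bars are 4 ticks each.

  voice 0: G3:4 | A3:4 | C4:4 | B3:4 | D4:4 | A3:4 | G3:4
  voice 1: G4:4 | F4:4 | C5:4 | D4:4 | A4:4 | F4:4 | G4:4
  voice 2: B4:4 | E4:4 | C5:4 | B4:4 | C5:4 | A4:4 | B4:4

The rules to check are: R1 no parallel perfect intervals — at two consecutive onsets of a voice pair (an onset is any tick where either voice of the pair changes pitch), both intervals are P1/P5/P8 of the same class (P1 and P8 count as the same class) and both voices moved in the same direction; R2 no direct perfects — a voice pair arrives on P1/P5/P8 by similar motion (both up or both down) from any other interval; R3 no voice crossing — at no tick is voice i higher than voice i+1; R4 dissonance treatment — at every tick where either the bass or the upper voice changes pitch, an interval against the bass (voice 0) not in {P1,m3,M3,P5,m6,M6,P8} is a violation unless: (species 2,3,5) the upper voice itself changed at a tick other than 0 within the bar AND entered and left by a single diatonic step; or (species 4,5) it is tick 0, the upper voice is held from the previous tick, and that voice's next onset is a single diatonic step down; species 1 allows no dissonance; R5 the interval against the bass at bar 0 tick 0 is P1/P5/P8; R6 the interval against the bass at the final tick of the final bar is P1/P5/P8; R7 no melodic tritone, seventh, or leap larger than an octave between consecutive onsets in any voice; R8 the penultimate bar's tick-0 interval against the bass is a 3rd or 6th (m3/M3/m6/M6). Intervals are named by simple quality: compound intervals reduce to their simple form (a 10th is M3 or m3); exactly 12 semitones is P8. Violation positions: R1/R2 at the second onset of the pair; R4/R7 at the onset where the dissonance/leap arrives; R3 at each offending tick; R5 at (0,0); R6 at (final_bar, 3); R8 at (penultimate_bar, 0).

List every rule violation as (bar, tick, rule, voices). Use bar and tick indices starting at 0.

(0, 0, R5, (0, 2))
(1, 0, R3, (1, 2))
(1, 1, R3, (1, 2))
(1, 2, R3, (1, 2))
(1, 3, R3, (1, 2))
(2, 0, R2, (0, 1))
(2, 0, R2, (0, 2))
(2, 0, R2, (1, 2))
(3, 0, R1, (0, 2))
(3, 0, R7, (1,))
(4, 0, R2, (0, 1))
(4, 0, R4, (0, 2))
(5, 0, R2, (0, 2))
(5, 0, R8, (0, 2))
(6, 3, R6, (0, 2))

bar 0: v0=G3 v1=G4 v2=B4 downbeat M3
bar 1: v0=A3 v1=F4 v2=E4 downbeat P5
bar 2: v0=C4 v1=C5 v2=C5 downbeat P8
bar 3: v0=B3 v1=D4 v2=B4 downbeat P8
bar 4: v0=D4 v1=A4 v2=C5 downbeat m7
bar 5: v0=A3 v1=F4 v2=A4 downbeat P8
bar 6: v0=G3 v1=G4 v2=B4 downbeat M3
  -> R5 @ bar 0 tick 0 v(0, 2): opens on M3
  -> R3 @ bar 1 tick 0 v(1, 2): F4 above E4
  -> R3 @ bar 1 tick 1 v(1, 2): F4 above E4
  -> R3 @ bar 1 tick 2 v(1, 2): F4 above E4
  -> R3 @ bar 1 tick 3 v(1, 2): F4 above E4
  -> R2 @ bar 2 tick 0 v(0, 1): A3/F4 m6 -> C4/C5 P8 similar
  -> R2 @ bar 2 tick 0 v(0, 2): A3/E4 P5 -> C4/C5 P8 similar
  -> R2 @ bar 2 tick 0 v(1, 2): F4/E4 m2 -> C5/C5 P1 similar
  -> R1 @ bar 3 tick 0 v(0, 2): C4/C5 P8 -> B3/B4 P8 similar
  -> R7 @ bar 3 tick 0 v(1,): C5->D4 leap 10st
  -> R2 @ bar 4 tick 0 v(0, 1): B3/D4 m3 -> D4/A4 P5 similar
  -> R4 @ bar 4 tick 0 v(0, 2): D4/C5 m7 untreated
  -> R2 @ bar 5 tick 0 v(0, 2): D4/C5 m7 -> A3/A4 P8 similar
  -> R8 @ bar 5 tick 0 v(0, 2): penult P8 not 3rd/6th
  -> R6 @ bar 6 tick 3 v(0, 2): closes on M3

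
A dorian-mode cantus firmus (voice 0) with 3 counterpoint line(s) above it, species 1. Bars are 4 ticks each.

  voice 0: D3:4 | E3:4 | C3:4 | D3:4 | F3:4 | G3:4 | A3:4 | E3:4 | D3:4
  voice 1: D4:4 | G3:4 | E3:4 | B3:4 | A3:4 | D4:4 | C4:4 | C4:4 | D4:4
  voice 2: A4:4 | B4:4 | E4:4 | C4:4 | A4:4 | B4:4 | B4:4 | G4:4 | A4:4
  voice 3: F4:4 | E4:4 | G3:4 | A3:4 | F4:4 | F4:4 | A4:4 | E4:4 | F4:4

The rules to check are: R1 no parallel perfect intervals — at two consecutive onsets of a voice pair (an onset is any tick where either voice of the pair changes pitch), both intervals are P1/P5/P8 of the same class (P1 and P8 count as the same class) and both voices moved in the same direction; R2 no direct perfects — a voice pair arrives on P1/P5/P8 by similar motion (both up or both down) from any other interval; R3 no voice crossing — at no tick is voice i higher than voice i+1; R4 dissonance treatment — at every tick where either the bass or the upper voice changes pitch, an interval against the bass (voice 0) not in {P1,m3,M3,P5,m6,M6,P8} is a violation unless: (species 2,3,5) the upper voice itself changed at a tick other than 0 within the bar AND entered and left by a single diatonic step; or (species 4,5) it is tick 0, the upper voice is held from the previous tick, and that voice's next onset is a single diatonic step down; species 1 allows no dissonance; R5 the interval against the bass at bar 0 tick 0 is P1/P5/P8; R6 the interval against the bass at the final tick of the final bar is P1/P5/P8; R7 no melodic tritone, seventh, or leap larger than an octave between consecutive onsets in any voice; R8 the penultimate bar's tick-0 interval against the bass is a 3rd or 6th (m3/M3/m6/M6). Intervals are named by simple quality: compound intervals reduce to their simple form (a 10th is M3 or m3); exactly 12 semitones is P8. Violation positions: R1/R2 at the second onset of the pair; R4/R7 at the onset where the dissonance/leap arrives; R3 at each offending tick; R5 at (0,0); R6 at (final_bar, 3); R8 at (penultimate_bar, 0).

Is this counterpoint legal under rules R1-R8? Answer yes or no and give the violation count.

bar 0: v0=D3 v1=D4 v2=A4 v3=F4 (m3)
bar 1: v0=E3 v1=G3 v2=B4 v3=E4 (P8)
bar 2: v0=C3 v1=E3 v2=E4 v3=G3 (P5)
bar 3: v0=D3 v1=B3 v2=C4 v3=A3 (P5)
bar 4: v0=F3 v1=A3 v2=A4 v3=F4 (P8)
bar 5: v0=G3 v1=D4 v2=B4 v3=F4 (m7)
bar 6: v0=A3 v1=C4 v2=B4 v3=A4 (P8)
bar 7: v0=E3 v1=C4 v2=G4 v3=E4 (P8)
bar 8: v0=D3 v1=D4 v2=A4 v3=F4 (m3)
  R3 @ bar0.0: A4 above F4
  R5 @ bar0.0: opens on m3
  R3 @ bar0.1: A4 above F4
  R3 @ bar0.2: A4 above F4
  R3 @ bar0.3: A4 above F4
  R1 @ bar1.0: D3/A4 P5 -> E3/B4 P5 similar
  R3 @ bar1.0: B4 above E4
  R3 @ bar1.1: B4 above E4
  R3 @ bar1.2: B4 above E4
  R3 @ bar1.3: B4 above E4
  R2 @ bar2.0: E3/E4 P8 -> C3/G3 P5 similar
  R2 @ bar2.0: G3/B4 M3 -> E3/E4 P8 similar
  R3 @ bar2.0: E4 above G3
  R3 @ bar2.1: E4 above G3
  R3 @ bar2.2: E4 above G3
  R3 @ bar2.3: E4 above G3
  R1 @ bar3.0: C3/G3 P5 -> D3/A3 P5 similar
  R3 @ bar3.0: C4 above A3
  R4 @ bar3.0: D3/C4 m7 untreated
  R3 @ bar3.1: C4 above A3
  R3 @ bar3.2: C4 above A3
  R3 @ bar3.3: C4 above A3
  R2 @ bar4.0: D3/A3 P5 -> F3/F4 P8 similar
  R3 @ bar4.0: A4 above F4
  R3 @ bar4.1: A4 above F4
  R3 @ bar4.2: A4 above F4
  R3 @ bar4.3: A4 above F4
  R2 @ bar5.0: F3/A3 M3 -> G3/D4 P5 similar
  R3 @ bar5.0: B4 above F4
  R4 @ bar5.0: G3/F4 m7 untreated
  R3 @ bar5.1: B4 above F4
  R3 @ bar5.2: B4 above F4
  R3 @ bar5.3: B4 above F4
  R2 @ bar6.0: G3/F4 m7 -> A3/A4 P8 similar
  R3 @ bar6.0: B4 above A4
  R4 @ bar6.0: A3/B4 M2 untreated
  R3 @ bar6.1: B4 above A4
  R3 @ bar6.2: B4 above A4
  R3 @ bar6.3: B4 above A4
  R1 @ bar7.0: A3/A4 P8 -> E3/E4 P8 similar
  R3 @ bar7.0: G4 above E4
  R8 @ bar7.0: penult P8 not 3rd/6th
  R3 @ bar7.1: G4 above E4
  R3 @ bar7.2: G4 above E4
  R3 @ bar7.3: G4 above E4
  R1 @ bar8.0: C4/G4 P5 -> D4/A4 P5 similar
  R3 @ bar8.0: A4 above F4
  R3 @ bar8.1: A4 above F4
  R3 @ bar8.2: A4 above F4
  R3 @ bar8.3: A4 above F4
  R6 @ bar8.3: closes on m3

No (51 violations)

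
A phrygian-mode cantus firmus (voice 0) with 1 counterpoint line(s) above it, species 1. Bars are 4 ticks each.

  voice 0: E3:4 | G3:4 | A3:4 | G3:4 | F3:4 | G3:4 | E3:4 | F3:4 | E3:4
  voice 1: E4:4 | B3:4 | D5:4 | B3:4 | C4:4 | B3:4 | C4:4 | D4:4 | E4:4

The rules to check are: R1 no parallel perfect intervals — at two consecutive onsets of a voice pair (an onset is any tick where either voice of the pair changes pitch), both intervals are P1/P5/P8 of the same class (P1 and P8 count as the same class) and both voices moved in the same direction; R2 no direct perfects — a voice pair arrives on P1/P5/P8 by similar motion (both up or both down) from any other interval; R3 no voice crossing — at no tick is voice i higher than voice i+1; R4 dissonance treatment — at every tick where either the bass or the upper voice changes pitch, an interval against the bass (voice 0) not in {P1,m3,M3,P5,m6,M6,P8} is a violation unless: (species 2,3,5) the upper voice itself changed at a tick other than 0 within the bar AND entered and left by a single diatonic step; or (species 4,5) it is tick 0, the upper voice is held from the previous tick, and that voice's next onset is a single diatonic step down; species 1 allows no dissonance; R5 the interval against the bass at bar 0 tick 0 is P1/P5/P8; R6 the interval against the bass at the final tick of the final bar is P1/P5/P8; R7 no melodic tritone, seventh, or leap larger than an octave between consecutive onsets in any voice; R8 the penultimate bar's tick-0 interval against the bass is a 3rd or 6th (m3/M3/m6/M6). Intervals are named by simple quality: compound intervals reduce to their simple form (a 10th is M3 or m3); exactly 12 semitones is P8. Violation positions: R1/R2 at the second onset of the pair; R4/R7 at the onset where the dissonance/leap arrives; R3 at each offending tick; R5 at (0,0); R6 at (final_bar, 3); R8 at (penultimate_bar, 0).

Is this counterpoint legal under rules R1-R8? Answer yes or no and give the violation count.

bar 0: v0=E3 v1=E4 (P8)
bar 1: v0=G3 v1=B3 (M3)
bar 2: v0=A3 v1=D5 (P4)
bar 3: v0=G3 v1=B3 (M3)
bar 4: v0=F3 v1=C4 (P5)
bar 5: v0=G3 v1=B3 (M3)
bar 6: v0=E3 v1=C4 (m6)
bar 7: v0=F3 v1=D4 (M6)
bar 8: v0=E3 v1=E4 (P8)
  R4 @ bar2.0: A3/D5 P4 untreated
  R7 @ bar2.0: B3->D5 leap 15st
  R7 @ bar3.0: D5->B3 leap 15st

No (3 violations)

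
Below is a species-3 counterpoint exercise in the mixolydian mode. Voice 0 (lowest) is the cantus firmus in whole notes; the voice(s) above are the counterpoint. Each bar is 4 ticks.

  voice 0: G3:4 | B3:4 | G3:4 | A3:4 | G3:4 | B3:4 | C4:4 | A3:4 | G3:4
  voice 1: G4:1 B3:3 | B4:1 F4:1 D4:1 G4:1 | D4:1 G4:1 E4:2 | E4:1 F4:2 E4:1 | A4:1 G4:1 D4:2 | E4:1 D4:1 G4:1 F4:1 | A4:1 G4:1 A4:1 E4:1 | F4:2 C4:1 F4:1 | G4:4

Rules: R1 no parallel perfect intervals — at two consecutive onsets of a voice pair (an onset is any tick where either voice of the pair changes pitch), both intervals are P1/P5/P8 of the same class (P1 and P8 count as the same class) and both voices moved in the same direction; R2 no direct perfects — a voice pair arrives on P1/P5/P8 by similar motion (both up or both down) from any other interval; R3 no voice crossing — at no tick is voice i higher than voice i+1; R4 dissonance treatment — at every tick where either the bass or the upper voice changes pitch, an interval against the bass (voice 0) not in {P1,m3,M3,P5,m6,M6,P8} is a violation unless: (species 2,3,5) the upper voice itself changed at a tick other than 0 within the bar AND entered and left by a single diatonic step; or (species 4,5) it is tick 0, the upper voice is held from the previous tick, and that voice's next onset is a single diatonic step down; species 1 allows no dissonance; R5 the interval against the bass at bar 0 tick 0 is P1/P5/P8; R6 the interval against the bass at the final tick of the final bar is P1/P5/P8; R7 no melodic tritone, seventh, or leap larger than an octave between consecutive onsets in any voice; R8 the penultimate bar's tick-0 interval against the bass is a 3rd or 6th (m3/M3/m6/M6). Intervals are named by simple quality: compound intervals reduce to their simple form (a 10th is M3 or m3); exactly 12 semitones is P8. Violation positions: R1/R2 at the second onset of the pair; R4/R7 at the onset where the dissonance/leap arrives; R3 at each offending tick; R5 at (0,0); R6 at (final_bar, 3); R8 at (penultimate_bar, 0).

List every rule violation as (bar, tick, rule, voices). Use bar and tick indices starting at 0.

(1, 0, R2, (0, 1))
(1, 1, R4, (0, 1))
(1, 1, R7, (1,))
(2, 0, R2, (0, 1))
(4, 0, R4, (0, 1))
(5, 0, R4, (0, 1))
(5, 3, R4, (0, 1))

bar 0: v0=G3 v1=G4 downbeat P8
bar 1: v0=B3 v1=B4 downbeat P8
bar 2: v0=G3 v1=D4 downbeat P5
bar 3: v0=A3 v1=E4 downbeat P5
bar 4: v0=G3 v1=A4 downbeat M2
bar 5: v0=B3 v1=E4 downbeat P4
bar 6: v0=C4 v1=A4 downbeat M6
bar 7: v0=A3 v1=F4 downbeat m6
bar 8: v0=G3 v1=G4 downbeat P8
  -> R2 @ bar 1 tick 0 v(0, 1): G3/B3 M3 -> B3/B4 P8 similar
  -> R4 @ bar 1 tick 1 v(0, 1): B3/F4 TT untreated
  -> R7 @ bar 1 tick 1 v(1,): B4->F4 leap 6st
  -> R2 @ bar 2 tick 0 v(0, 1): B3/G4 m6 -> G3/D4 P5 similar
  -> R4 @ bar 4 tick 0 v(0, 1): G3/A4 M2 untreated
  -> R4 @ bar 5 tick 0 v(0, 1): B3/E4 P4 untreated
  -> R4 @ bar 5 tick 3 v(0, 1): B3/F4 TT untreated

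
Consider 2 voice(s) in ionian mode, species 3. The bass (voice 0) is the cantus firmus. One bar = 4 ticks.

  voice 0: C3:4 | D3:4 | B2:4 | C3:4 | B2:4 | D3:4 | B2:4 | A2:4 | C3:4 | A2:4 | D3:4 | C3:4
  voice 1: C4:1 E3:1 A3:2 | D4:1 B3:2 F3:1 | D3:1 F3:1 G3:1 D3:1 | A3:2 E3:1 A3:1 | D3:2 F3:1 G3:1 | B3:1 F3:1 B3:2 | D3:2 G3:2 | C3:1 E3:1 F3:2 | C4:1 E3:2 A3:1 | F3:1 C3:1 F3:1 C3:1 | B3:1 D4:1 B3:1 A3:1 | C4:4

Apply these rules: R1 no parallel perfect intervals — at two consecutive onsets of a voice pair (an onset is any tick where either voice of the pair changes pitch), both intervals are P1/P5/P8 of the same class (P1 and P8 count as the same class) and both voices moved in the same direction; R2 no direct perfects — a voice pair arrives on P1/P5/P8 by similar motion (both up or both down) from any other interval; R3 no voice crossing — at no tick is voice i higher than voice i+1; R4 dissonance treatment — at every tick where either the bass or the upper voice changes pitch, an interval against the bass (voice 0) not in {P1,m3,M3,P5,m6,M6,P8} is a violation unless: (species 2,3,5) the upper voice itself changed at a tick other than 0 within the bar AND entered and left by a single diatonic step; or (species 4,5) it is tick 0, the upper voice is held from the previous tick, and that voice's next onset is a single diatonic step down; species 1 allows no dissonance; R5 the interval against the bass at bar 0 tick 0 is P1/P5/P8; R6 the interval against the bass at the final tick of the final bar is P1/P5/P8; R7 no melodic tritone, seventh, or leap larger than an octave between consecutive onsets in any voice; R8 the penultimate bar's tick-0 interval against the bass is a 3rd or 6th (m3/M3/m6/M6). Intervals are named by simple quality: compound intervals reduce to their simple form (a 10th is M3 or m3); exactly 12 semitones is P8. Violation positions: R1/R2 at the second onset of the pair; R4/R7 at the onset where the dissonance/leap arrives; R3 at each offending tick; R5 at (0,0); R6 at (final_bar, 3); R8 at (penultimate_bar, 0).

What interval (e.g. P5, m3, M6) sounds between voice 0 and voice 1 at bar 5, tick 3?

M6

voice 0=D3 voice 1=B3 -> M6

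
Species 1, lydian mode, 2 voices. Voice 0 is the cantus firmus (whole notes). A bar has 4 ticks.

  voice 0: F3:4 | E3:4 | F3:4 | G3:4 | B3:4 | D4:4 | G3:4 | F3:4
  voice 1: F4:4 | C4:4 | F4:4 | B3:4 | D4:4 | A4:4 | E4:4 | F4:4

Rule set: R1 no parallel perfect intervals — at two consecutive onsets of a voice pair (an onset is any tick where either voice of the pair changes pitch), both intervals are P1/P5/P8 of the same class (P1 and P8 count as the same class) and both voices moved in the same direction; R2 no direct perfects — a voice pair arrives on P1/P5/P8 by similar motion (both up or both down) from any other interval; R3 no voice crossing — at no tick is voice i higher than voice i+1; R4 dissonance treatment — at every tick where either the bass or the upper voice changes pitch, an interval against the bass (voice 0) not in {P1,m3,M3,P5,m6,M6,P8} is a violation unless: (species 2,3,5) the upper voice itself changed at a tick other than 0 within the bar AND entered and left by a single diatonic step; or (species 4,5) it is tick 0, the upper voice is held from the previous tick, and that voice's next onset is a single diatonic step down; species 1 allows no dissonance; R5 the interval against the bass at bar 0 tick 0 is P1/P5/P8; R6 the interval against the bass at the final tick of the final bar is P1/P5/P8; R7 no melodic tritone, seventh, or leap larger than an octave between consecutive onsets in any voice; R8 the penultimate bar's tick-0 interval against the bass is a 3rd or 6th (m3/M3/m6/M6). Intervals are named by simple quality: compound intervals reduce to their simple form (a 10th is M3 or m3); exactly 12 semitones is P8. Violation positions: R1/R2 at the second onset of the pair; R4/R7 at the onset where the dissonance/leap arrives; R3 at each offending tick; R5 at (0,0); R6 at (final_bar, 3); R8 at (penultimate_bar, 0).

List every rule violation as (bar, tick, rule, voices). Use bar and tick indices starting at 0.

(2, 0, R2, (0, 1))
(3, 0, R7, (1,))
(5, 0, R2, (0, 1))

bar 0: v0=F3 v1=F4 downbeat P8
bar 1: v0=E3 v1=C4 downbeat m6
bar 2: v0=F3 v1=F4 downbeat P8
bar 3: v0=G3 v1=B3 downbeat M3
bar 4: v0=B3 v1=D4 downbeat m3
bar 5: v0=D4 v1=A4 downbeat P5
bar 6: v0=G3 v1=E4 downbeat M6
bar 7: v0=F3 v1=F4 downbeat P8
  -> R2 @ bar 2 tick 0 v(0, 1): E3/C4 m6 -> F3/F4 P8 similar
  -> R7 @ bar 3 tick 0 v(1,): F4->B3 leap 6st
  -> R2 @ bar 5 tick 0 v(0, 1): B3/D4 m3 -> D4/A4 P5 similar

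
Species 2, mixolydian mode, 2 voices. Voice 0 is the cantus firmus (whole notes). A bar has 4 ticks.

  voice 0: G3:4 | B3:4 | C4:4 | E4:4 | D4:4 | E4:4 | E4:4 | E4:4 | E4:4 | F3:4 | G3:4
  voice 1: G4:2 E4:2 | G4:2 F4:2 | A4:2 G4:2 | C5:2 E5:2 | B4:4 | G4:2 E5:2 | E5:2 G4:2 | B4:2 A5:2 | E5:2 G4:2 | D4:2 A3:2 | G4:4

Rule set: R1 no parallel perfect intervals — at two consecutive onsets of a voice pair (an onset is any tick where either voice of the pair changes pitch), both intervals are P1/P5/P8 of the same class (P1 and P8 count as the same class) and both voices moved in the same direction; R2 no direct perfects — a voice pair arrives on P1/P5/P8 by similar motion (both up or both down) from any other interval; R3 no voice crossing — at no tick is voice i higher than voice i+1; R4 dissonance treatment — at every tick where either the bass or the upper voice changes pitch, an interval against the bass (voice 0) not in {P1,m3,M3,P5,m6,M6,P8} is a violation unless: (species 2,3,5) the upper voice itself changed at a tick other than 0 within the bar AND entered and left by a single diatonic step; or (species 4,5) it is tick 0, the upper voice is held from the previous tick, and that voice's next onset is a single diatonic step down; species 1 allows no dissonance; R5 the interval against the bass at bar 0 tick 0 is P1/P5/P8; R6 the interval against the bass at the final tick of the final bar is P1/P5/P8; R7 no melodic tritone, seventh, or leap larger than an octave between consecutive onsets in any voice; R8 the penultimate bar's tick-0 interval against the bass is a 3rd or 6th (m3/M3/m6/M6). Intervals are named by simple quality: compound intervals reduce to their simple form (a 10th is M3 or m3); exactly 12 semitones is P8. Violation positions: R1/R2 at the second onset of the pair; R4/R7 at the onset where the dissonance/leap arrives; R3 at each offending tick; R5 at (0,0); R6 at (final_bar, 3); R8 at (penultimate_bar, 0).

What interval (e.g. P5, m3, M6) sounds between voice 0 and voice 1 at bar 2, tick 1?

voice 0=C4 voice 1=A4 -> M6

M6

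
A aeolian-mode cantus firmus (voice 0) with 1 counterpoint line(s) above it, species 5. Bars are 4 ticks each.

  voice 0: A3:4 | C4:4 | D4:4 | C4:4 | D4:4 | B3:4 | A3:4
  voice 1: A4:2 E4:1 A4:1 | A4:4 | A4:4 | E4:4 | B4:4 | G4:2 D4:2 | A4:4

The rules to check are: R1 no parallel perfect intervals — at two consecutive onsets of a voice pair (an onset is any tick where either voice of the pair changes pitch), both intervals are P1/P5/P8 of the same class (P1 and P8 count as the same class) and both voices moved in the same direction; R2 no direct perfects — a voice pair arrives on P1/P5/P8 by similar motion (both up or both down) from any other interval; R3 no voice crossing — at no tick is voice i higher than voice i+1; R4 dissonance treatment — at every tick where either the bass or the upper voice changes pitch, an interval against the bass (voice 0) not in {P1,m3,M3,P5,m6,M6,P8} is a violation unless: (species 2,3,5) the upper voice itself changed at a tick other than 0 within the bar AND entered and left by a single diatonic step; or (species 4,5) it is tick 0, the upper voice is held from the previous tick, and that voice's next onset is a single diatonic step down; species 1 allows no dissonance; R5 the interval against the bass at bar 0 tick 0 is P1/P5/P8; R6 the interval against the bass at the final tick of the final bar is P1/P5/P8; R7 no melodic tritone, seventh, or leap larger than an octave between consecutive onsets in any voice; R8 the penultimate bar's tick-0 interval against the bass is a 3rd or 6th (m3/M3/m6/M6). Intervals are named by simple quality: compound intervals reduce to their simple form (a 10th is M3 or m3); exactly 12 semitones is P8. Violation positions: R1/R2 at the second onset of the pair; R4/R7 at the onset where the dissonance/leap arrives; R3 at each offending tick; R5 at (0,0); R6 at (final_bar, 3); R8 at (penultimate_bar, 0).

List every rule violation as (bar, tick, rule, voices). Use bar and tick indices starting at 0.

No violations across 7 bars (A3..A3 vs A4..A4).

bar 0: v0=A3 v1=A4 downbeat P8
bar 1: v0=C4 v1=A4 downbeat M6
bar 2: v0=D4 v1=A4 downbeat P5
bar 3: v0=C4 v1=E4 downbeat M3
bar 4: v0=D4 v1=B4 downbeat M6
bar 5: v0=B3 v1=G4 downbeat m6
bar 6: v0=A3 v1=A4 downbeat P8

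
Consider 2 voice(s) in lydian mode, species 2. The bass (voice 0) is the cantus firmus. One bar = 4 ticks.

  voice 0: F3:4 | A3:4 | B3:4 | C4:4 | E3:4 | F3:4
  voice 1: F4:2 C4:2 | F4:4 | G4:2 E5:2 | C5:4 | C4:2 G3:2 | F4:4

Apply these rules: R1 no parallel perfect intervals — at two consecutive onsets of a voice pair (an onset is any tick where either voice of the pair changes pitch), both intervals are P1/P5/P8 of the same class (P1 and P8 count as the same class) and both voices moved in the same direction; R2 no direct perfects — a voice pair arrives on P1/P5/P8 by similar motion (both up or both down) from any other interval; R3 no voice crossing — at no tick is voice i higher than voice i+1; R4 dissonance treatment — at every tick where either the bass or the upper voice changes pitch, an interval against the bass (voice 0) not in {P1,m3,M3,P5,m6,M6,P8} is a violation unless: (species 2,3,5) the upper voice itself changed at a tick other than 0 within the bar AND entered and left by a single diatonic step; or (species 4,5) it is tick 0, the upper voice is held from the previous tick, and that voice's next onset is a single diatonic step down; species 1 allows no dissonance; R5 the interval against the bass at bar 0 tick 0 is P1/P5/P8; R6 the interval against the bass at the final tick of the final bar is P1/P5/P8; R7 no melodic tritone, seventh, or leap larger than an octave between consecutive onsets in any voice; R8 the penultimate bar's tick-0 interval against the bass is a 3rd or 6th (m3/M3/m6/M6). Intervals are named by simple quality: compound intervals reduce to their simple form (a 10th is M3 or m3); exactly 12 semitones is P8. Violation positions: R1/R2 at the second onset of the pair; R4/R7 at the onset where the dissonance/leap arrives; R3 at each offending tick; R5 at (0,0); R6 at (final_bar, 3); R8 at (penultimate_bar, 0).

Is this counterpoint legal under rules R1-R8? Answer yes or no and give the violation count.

bar 0: v0=F3 v1=F4 (P8)
bar 1: v0=A3 v1=F4 (m6)
bar 2: v0=B3 v1=G4 (m6)
bar 3: v0=C4 v1=C5 (P8)
bar 4: v0=E3 v1=C4 (m6)
bar 5: v0=F3 v1=F4 (P8)
  R4 @ bar2.2: B3/E5 P4 untreated
  R2 @ bar5.0: E3/G3 m3 -> F3/F4 P8 similar
  R7 @ bar5.0: G3->F4 leap 10st

No (3 violations)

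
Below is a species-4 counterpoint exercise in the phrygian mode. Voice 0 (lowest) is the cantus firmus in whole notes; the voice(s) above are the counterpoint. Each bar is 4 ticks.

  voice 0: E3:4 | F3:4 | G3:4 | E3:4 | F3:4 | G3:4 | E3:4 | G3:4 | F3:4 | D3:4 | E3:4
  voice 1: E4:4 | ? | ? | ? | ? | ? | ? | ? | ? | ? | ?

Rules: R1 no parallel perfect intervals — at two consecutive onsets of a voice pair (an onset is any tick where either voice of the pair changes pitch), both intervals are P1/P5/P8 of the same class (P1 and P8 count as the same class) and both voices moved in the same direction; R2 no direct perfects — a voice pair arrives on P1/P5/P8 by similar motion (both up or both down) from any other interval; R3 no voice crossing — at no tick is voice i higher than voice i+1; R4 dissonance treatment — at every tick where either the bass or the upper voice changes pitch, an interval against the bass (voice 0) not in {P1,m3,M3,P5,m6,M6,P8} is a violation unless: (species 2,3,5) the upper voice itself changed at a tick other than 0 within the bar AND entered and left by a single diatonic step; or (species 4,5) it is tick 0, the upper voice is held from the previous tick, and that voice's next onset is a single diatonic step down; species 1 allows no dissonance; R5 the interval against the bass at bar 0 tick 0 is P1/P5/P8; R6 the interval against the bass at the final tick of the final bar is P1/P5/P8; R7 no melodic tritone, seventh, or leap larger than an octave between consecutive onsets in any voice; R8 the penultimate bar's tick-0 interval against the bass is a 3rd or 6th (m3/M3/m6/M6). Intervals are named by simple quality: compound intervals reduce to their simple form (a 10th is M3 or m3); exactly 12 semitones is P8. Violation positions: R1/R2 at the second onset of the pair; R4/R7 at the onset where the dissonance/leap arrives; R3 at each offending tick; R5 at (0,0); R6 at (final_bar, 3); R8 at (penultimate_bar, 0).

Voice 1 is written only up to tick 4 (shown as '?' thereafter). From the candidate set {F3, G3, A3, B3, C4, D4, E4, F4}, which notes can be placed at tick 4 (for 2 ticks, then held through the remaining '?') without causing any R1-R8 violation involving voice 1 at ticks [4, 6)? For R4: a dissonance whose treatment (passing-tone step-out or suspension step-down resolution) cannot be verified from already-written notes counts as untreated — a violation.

{A3, C4, D4}

F3: violates R7
G3: violates R4
A3: legal
B3: violates R4
C4: legal
D4: legal
E4: violates R4
F4: violates R1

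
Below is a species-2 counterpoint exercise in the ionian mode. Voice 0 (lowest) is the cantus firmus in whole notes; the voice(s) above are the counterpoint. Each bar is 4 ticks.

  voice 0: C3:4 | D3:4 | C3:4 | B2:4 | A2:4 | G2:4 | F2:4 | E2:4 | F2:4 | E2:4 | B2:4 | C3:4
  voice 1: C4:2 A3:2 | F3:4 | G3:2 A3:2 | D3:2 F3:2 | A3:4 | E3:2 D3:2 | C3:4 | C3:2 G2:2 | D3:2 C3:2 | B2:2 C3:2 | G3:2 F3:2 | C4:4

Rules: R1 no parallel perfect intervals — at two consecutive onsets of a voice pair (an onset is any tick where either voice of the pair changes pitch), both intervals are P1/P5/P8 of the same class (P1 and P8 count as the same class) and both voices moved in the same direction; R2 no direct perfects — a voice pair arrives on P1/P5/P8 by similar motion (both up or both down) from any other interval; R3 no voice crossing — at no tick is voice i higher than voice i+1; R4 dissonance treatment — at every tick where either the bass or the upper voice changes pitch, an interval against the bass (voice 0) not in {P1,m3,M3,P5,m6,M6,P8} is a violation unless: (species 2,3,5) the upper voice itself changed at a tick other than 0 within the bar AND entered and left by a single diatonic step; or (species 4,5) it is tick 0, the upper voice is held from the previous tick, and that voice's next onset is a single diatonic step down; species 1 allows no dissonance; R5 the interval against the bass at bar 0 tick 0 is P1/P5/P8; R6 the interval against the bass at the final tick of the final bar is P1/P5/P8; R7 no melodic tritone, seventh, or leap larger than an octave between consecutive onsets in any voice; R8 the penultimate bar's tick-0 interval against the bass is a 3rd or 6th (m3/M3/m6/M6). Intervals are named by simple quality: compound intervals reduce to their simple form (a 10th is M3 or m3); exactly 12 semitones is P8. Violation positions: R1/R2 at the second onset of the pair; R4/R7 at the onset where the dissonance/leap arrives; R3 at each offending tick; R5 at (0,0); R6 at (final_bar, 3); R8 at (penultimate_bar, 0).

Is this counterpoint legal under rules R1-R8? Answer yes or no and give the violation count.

bar 0: v0=C3 v1=C4 (P8)
bar 1: v0=D3 v1=F3 (m3)
bar 2: v0=C3 v1=G3 (P5)
bar 3: v0=B2 v1=D3 (m3)
bar 4: v0=A2 v1=A3 (P8)
bar 5: v0=G2 v1=E3 (M6)
bar 6: v0=F2 v1=C3 (P5)
bar 7: v0=E2 v1=C3 (m6)
bar 8: v0=F2 v1=D3 (M6)
bar 9: v0=E2 v1=B2 (P5)
bar 10: v0=B2 v1=G3 (m6)
bar 11: v0=C3 v1=C4 (P8)
  R4 @ bar3.2: B2/F3 TT untreated
  R1 @ bar6.0: G2/D3 P5 -> F2/C3 P5 similar
  R1 @ bar9.0: F2/C3 P5 -> E2/B2 P5 similar
  R4 @ bar10.2: B2/F3 TT untreated
  R2 @ bar11.0: B2/F3 TT -> C3/C4 P8 similar

No (5 violations)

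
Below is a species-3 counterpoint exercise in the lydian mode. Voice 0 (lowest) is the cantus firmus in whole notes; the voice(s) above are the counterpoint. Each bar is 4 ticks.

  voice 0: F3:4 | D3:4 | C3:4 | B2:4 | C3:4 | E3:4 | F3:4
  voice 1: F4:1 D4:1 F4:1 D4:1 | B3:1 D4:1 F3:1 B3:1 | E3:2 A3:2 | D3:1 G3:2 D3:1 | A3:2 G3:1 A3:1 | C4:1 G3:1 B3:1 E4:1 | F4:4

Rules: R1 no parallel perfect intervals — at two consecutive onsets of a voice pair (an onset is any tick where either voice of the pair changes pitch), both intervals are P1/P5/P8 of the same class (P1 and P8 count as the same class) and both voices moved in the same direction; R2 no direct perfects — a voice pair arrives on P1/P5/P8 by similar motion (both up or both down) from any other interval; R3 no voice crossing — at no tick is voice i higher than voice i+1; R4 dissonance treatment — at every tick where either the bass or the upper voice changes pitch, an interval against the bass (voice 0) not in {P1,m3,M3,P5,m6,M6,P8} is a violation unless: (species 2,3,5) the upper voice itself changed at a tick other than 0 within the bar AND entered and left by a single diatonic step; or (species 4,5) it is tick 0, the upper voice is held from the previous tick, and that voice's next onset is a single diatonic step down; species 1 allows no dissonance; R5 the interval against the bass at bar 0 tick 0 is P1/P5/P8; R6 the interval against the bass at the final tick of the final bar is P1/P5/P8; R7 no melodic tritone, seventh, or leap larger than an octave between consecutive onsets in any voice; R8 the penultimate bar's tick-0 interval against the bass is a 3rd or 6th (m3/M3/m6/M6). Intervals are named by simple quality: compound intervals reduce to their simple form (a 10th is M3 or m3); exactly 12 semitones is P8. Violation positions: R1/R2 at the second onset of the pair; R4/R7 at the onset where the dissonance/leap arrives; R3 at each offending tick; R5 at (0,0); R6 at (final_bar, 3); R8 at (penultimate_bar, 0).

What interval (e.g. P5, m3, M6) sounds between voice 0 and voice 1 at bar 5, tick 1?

m3

voice 0=E3 voice 1=G3 -> m3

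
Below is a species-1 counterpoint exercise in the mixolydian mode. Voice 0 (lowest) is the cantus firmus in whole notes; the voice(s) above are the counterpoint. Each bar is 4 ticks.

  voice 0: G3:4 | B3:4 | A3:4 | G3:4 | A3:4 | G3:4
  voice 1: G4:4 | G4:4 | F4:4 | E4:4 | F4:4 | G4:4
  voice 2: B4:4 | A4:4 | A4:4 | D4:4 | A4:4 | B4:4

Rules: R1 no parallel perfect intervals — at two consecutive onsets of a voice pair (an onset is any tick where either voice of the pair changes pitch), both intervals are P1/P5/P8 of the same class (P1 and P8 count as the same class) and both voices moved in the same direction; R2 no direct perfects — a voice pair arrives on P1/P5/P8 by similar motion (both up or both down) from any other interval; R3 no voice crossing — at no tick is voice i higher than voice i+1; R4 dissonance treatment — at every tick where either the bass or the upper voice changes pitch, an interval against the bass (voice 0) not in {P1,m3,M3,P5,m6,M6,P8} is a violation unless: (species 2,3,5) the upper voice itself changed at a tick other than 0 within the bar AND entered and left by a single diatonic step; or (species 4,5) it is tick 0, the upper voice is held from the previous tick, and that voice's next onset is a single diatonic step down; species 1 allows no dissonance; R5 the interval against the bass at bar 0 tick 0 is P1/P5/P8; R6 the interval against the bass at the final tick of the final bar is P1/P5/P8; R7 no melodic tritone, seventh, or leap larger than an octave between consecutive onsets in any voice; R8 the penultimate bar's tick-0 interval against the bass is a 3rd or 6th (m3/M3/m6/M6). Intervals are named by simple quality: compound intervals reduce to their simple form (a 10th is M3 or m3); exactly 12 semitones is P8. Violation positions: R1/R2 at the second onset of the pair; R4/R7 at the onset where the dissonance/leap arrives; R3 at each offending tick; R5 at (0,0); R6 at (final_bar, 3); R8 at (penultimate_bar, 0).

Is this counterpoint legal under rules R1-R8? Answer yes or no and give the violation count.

No (10 violations)

bar 0: v0=G3 v1=G4 v2=B4 (M3)
bar 1: v0=B3 v1=G4 v2=A4 (m7)
bar 2: v0=A3 v1=F4 v2=A4 (P8)
bar 3: v0=G3 v1=E4 v2=D4 (P5)
bar 4: v0=A3 v1=F4 v2=A4 (P8)
bar 5: v0=G3 v1=G4 v2=B4 (M3)
  R5 @ bar0.0: opens on M3
  R4 @ bar1.0: B3/A4 m7 untreated
  R2 @ bar3.0: A3/A4 P8 -> G3/D4 P5 similar
  R3 @ bar3.0: E4 above D4
  R3 @ bar3.1: E4 above D4
  R3 @ bar3.2: E4 above D4
  R3 @ bar3.3: E4 above D4
  R2 @ bar4.0: G3/D4 P5 -> A3/A4 P8 similar
  R8 @ bar4.0: penult P8 not 3rd/6th
  R6 @ bar5.3: closes on M3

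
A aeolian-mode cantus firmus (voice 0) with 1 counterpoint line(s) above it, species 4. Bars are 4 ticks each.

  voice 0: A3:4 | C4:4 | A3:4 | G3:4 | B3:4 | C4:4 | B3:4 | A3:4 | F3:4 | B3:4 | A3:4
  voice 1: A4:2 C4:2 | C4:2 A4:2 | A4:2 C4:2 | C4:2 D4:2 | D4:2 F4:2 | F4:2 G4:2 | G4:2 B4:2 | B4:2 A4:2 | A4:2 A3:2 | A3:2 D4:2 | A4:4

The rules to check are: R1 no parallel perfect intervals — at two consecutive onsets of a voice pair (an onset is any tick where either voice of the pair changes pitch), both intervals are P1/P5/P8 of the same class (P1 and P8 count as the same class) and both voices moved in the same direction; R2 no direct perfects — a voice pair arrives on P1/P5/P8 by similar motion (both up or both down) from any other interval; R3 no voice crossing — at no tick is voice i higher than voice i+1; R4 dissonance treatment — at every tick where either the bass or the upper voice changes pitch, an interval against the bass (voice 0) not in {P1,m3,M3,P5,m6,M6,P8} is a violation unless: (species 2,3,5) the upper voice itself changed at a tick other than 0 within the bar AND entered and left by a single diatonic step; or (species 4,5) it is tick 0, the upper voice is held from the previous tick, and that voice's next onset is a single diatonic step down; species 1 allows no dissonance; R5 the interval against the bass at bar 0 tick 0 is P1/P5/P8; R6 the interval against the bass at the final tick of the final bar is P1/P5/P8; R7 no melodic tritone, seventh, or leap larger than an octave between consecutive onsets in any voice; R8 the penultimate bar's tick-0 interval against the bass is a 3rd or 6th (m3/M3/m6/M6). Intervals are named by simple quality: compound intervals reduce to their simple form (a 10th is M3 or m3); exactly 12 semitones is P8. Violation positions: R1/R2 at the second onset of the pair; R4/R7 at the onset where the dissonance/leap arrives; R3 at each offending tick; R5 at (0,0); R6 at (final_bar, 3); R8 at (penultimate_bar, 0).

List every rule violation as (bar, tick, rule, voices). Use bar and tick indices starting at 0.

bar 0: v0=A3 v1=A4 downbeat P8
bar 1: v0=C4 v1=C4 downbeat P1
bar 2: v0=A3 v1=A4 downbeat P8
bar 3: v0=G3 v1=C4 downbeat P4
bar 4: v0=B3 v1=D4 downbeat m3
bar 5: v0=C4 v1=F4 downbeat P4
bar 6: v0=B3 v1=G4 downbeat m6
bar 7: v0=A3 v1=B4 downbeat M2
bar 8: v0=F3 v1=A4 downbeat M3
bar 9: v0=B3 v1=A3 downbeat M2
bar 10: v0=A3 v1=A4 downbeat P8
  -> R4 @ bar 3 tick 0 v(0, 1): G3/C4 P4 untreated
  -> R4 @ bar 4 tick 2 v(0, 1): B3/F4 TT untreated
  -> R4 @ bar 5 tick 0 v(0, 1): C4/F4 P4 untreated
  -> R3 @ bar 9 tick 0 v(0, 1): B3 above A3
  -> R4 @ bar 9 tick 0 v(0, 1): B3/A3 M2 untreated
  -> R7 @ bar 9 tick 0 v(0,): F3->B3 leap 6st
  -> R8 @ bar 9 tick 0 v(0, 1): penult M2 not 3rd/6th
  -> R3 @ bar 9 tick 1 v(0, 1): B3 above A3

(3, 0, R4, (0, 1))
(4, 2, R4, (0, 1))
(5, 0, R4, (0, 1))
(9, 0, R3, (0, 1))
(9, 0, R4, (0, 1))
(9, 0, R7, (0,))
(9, 0, R8, (0, 1))
(9, 1, R3, (0, 1))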